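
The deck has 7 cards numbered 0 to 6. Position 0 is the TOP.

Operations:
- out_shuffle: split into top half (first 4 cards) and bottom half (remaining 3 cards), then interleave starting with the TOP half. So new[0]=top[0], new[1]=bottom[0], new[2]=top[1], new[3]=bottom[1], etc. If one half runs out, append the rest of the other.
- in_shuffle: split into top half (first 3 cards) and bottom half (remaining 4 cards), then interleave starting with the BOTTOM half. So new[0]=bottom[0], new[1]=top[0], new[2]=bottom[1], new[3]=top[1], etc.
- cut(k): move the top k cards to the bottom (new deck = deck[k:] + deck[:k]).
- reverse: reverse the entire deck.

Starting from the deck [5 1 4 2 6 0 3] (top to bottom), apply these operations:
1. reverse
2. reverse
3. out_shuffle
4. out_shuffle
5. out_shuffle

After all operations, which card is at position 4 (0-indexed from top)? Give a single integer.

After op 1 (reverse): [3 0 6 2 4 1 5]
After op 2 (reverse): [5 1 4 2 6 0 3]
After op 3 (out_shuffle): [5 6 1 0 4 3 2]
After op 4 (out_shuffle): [5 4 6 3 1 2 0]
After op 5 (out_shuffle): [5 1 4 2 6 0 3]
Position 4: card 6.

Answer: 6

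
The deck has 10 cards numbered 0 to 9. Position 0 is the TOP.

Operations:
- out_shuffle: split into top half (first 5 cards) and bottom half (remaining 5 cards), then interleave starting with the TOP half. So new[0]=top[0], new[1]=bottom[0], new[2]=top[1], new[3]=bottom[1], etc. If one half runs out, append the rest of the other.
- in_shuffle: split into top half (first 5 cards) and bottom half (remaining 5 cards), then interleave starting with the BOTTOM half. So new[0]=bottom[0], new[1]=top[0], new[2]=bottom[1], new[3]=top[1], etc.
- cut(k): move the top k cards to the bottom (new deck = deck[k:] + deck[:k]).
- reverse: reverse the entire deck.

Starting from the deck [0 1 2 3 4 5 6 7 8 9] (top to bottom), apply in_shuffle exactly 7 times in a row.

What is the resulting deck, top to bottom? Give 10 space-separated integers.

Answer: 7 4 1 9 6 3 0 8 5 2

Derivation:
After op 1 (in_shuffle): [5 0 6 1 7 2 8 3 9 4]
After op 2 (in_shuffle): [2 5 8 0 3 6 9 1 4 7]
After op 3 (in_shuffle): [6 2 9 5 1 8 4 0 7 3]
After op 4 (in_shuffle): [8 6 4 2 0 9 7 5 3 1]
After op 5 (in_shuffle): [9 8 7 6 5 4 3 2 1 0]
After op 6 (in_shuffle): [4 9 3 8 2 7 1 6 0 5]
After op 7 (in_shuffle): [7 4 1 9 6 3 0 8 5 2]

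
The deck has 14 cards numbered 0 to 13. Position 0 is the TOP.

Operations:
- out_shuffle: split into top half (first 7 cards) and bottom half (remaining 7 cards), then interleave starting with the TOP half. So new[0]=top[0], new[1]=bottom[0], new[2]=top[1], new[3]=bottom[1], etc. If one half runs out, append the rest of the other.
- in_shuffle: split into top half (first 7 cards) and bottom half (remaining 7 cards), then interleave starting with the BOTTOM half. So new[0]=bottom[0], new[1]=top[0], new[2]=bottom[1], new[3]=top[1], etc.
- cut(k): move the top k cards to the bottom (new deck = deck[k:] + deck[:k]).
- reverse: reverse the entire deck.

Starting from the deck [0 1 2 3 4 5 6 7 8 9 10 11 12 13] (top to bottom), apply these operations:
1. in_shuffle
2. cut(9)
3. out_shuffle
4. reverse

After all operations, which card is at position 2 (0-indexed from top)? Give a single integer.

Answer: 3

Derivation:
After op 1 (in_shuffle): [7 0 8 1 9 2 10 3 11 4 12 5 13 6]
After op 2 (cut(9)): [4 12 5 13 6 7 0 8 1 9 2 10 3 11]
After op 3 (out_shuffle): [4 8 12 1 5 9 13 2 6 10 7 3 0 11]
After op 4 (reverse): [11 0 3 7 10 6 2 13 9 5 1 12 8 4]
Position 2: card 3.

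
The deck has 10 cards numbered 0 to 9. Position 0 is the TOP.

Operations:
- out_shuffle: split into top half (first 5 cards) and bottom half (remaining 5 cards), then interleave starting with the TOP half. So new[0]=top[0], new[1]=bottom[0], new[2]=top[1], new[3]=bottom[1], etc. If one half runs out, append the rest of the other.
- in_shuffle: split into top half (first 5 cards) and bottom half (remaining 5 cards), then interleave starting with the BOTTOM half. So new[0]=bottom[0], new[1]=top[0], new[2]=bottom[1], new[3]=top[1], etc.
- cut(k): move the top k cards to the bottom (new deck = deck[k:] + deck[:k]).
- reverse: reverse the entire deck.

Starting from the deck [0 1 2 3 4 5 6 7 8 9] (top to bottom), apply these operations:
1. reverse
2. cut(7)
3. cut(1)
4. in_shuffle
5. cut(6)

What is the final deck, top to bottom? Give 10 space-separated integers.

After op 1 (reverse): [9 8 7 6 5 4 3 2 1 0]
After op 2 (cut(7)): [2 1 0 9 8 7 6 5 4 3]
After op 3 (cut(1)): [1 0 9 8 7 6 5 4 3 2]
After op 4 (in_shuffle): [6 1 5 0 4 9 3 8 2 7]
After op 5 (cut(6)): [3 8 2 7 6 1 5 0 4 9]

Answer: 3 8 2 7 6 1 5 0 4 9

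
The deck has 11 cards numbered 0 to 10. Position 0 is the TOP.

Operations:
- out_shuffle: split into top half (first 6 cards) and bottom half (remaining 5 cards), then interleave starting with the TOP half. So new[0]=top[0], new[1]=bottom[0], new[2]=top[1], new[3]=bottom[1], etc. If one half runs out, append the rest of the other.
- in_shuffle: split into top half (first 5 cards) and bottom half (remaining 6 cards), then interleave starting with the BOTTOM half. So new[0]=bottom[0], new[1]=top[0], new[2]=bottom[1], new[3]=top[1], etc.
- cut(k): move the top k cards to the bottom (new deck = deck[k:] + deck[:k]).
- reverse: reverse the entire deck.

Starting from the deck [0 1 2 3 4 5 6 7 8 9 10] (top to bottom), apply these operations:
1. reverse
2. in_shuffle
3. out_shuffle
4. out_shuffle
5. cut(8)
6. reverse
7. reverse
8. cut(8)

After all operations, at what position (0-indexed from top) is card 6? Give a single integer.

Answer: 9

Derivation:
After op 1 (reverse): [10 9 8 7 6 5 4 3 2 1 0]
After op 2 (in_shuffle): [5 10 4 9 3 8 2 7 1 6 0]
After op 3 (out_shuffle): [5 2 10 7 4 1 9 6 3 0 8]
After op 4 (out_shuffle): [5 9 2 6 10 3 7 0 4 8 1]
After op 5 (cut(8)): [4 8 1 5 9 2 6 10 3 7 0]
After op 6 (reverse): [0 7 3 10 6 2 9 5 1 8 4]
After op 7 (reverse): [4 8 1 5 9 2 6 10 3 7 0]
After op 8 (cut(8)): [3 7 0 4 8 1 5 9 2 6 10]
Card 6 is at position 9.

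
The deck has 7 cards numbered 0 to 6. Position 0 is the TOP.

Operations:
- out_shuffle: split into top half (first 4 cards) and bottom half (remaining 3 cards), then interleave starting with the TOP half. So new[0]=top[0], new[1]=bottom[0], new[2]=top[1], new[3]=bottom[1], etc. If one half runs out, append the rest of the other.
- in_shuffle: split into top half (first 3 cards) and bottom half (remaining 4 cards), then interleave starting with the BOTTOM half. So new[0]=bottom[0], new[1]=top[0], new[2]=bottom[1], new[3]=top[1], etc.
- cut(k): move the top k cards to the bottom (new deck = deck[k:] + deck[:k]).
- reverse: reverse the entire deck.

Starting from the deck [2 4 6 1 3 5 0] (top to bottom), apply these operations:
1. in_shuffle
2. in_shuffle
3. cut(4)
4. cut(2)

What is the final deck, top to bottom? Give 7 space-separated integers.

Answer: 0 4 1 5 2 6 3

Derivation:
After op 1 (in_shuffle): [1 2 3 4 5 6 0]
After op 2 (in_shuffle): [4 1 5 2 6 3 0]
After op 3 (cut(4)): [6 3 0 4 1 5 2]
After op 4 (cut(2)): [0 4 1 5 2 6 3]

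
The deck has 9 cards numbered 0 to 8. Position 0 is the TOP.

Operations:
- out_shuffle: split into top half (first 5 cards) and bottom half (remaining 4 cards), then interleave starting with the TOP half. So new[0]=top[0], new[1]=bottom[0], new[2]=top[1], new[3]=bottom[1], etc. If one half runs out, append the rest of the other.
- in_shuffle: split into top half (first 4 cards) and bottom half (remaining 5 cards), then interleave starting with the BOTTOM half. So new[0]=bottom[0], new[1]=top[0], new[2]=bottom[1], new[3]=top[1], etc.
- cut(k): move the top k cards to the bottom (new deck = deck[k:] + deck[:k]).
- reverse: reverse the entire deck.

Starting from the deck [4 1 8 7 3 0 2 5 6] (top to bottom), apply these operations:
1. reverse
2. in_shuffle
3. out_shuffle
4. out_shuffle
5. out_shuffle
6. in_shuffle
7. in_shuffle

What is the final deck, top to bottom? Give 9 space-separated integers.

After op 1 (reverse): [6 5 2 0 3 7 8 1 4]
After op 2 (in_shuffle): [3 6 7 5 8 2 1 0 4]
After op 3 (out_shuffle): [3 2 6 1 7 0 5 4 8]
After op 4 (out_shuffle): [3 0 2 5 6 4 1 8 7]
After op 5 (out_shuffle): [3 4 0 1 2 8 5 7 6]
After op 6 (in_shuffle): [2 3 8 4 5 0 7 1 6]
After op 7 (in_shuffle): [5 2 0 3 7 8 1 4 6]

Answer: 5 2 0 3 7 8 1 4 6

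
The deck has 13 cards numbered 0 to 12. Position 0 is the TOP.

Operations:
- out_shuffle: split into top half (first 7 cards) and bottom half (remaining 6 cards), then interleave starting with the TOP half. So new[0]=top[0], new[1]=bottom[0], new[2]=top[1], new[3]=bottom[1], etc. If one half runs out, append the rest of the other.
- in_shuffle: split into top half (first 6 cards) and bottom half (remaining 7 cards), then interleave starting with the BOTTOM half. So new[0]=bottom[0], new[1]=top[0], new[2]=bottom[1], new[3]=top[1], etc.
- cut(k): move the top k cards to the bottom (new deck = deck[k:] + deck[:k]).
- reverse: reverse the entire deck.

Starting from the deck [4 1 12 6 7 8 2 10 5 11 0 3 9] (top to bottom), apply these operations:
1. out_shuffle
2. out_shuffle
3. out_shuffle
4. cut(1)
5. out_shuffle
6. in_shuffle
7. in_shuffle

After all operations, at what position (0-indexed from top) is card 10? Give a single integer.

Answer: 1

Derivation:
After op 1 (out_shuffle): [4 10 1 5 12 11 6 0 7 3 8 9 2]
After op 2 (out_shuffle): [4 0 10 7 1 3 5 8 12 9 11 2 6]
After op 3 (out_shuffle): [4 8 0 12 10 9 7 11 1 2 3 6 5]
After op 4 (cut(1)): [8 0 12 10 9 7 11 1 2 3 6 5 4]
After op 5 (out_shuffle): [8 1 0 2 12 3 10 6 9 5 7 4 11]
After op 6 (in_shuffle): [10 8 6 1 9 0 5 2 7 12 4 3 11]
After op 7 (in_shuffle): [5 10 2 8 7 6 12 1 4 9 3 0 11]
Card 10 is at position 1.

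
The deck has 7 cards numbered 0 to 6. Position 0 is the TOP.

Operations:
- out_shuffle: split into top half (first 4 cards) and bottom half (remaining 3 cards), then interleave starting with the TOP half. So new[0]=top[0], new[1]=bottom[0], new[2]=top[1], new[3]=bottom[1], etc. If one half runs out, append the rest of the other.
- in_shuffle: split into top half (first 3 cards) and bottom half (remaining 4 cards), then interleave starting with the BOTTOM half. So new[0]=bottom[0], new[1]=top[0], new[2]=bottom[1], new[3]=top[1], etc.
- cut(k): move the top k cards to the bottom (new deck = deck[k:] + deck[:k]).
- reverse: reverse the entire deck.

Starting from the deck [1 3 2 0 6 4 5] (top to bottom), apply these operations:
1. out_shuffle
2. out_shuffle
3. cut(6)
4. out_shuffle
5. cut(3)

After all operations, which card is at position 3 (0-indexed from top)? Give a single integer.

Answer: 6

Derivation:
After op 1 (out_shuffle): [1 6 3 4 2 5 0]
After op 2 (out_shuffle): [1 2 6 5 3 0 4]
After op 3 (cut(6)): [4 1 2 6 5 3 0]
After op 4 (out_shuffle): [4 5 1 3 2 0 6]
After op 5 (cut(3)): [3 2 0 6 4 5 1]
Position 3: card 6.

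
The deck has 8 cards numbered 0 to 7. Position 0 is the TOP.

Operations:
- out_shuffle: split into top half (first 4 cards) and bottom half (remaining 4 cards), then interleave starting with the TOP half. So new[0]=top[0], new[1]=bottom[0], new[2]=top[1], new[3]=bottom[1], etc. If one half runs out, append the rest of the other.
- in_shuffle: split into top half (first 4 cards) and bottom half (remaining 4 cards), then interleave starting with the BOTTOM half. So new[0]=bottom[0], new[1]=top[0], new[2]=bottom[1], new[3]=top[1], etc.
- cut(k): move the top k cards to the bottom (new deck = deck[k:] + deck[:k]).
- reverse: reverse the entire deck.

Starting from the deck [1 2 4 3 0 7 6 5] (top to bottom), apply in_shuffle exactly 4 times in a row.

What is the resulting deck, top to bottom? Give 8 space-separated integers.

After op 1 (in_shuffle): [0 1 7 2 6 4 5 3]
After op 2 (in_shuffle): [6 0 4 1 5 7 3 2]
After op 3 (in_shuffle): [5 6 7 0 3 4 2 1]
After op 4 (in_shuffle): [3 5 4 6 2 7 1 0]

Answer: 3 5 4 6 2 7 1 0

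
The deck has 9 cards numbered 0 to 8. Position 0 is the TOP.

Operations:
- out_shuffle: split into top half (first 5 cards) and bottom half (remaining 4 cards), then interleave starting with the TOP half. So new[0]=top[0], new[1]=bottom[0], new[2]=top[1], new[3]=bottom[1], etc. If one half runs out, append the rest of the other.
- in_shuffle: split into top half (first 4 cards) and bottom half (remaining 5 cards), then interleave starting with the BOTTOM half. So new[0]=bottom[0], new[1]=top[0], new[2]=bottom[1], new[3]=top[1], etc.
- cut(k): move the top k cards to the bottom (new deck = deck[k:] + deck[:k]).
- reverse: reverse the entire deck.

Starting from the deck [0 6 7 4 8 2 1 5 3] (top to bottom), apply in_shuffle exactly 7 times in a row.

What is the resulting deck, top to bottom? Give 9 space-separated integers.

Answer: 8 0 2 6 1 7 5 4 3

Derivation:
After op 1 (in_shuffle): [8 0 2 6 1 7 5 4 3]
After op 2 (in_shuffle): [1 8 7 0 5 2 4 6 3]
After op 3 (in_shuffle): [5 1 2 8 4 7 6 0 3]
After op 4 (in_shuffle): [4 5 7 1 6 2 0 8 3]
After op 5 (in_shuffle): [6 4 2 5 0 7 8 1 3]
After op 6 (in_shuffle): [0 6 7 4 8 2 1 5 3]
After op 7 (in_shuffle): [8 0 2 6 1 7 5 4 3]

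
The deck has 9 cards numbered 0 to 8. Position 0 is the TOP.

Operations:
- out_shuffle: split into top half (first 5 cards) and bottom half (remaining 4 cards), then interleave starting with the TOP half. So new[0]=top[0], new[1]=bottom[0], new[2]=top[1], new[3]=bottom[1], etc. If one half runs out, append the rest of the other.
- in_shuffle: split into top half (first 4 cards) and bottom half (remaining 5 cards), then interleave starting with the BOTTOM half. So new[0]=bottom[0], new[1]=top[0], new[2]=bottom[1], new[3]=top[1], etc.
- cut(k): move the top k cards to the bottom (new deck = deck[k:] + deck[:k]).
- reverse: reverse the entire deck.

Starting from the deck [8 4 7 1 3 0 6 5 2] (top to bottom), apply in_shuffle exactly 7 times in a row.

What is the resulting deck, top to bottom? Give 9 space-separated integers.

Answer: 3 8 0 4 6 7 5 1 2

Derivation:
After op 1 (in_shuffle): [3 8 0 4 6 7 5 1 2]
After op 2 (in_shuffle): [6 3 7 8 5 0 1 4 2]
After op 3 (in_shuffle): [5 6 0 3 1 7 4 8 2]
After op 4 (in_shuffle): [1 5 7 6 4 0 8 3 2]
After op 5 (in_shuffle): [4 1 0 5 8 7 3 6 2]
After op 6 (in_shuffle): [8 4 7 1 3 0 6 5 2]
After op 7 (in_shuffle): [3 8 0 4 6 7 5 1 2]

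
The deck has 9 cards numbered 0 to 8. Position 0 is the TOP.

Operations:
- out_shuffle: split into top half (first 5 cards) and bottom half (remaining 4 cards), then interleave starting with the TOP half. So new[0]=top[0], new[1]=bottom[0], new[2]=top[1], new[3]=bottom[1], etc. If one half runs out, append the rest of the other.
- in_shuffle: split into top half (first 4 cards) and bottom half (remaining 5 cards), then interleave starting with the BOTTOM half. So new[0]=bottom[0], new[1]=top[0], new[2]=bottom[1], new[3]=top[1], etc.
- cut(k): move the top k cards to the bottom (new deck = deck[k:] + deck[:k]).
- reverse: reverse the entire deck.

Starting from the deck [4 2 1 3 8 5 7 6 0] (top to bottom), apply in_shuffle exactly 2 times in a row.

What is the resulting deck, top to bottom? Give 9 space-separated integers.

After op 1 (in_shuffle): [8 4 5 2 7 1 6 3 0]
After op 2 (in_shuffle): [7 8 1 4 6 5 3 2 0]

Answer: 7 8 1 4 6 5 3 2 0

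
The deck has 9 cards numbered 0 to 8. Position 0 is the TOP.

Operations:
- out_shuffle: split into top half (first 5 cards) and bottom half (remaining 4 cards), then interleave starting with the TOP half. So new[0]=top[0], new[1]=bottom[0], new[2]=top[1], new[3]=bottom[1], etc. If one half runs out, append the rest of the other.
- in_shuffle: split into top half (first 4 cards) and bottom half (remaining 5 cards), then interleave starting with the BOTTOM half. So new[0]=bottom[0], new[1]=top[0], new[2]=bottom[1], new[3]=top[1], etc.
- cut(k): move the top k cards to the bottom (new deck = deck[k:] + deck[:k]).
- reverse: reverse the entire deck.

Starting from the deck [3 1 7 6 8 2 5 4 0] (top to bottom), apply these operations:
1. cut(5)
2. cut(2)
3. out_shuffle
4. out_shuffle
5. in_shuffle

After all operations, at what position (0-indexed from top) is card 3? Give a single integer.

Answer: 8

Derivation:
After op 1 (cut(5)): [2 5 4 0 3 1 7 6 8]
After op 2 (cut(2)): [4 0 3 1 7 6 8 2 5]
After op 3 (out_shuffle): [4 6 0 8 3 2 1 5 7]
After op 4 (out_shuffle): [4 2 6 1 0 5 8 7 3]
After op 5 (in_shuffle): [0 4 5 2 8 6 7 1 3]
Card 3 is at position 8.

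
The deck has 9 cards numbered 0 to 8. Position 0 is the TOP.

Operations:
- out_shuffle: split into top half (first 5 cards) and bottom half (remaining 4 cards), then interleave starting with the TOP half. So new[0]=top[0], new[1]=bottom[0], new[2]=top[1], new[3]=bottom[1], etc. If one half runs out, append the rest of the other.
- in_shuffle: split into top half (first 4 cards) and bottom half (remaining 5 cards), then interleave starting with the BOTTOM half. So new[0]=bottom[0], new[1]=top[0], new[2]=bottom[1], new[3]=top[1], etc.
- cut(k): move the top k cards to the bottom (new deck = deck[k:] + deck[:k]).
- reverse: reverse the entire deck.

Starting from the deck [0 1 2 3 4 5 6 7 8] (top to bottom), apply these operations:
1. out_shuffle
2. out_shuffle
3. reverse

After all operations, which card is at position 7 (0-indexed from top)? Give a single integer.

Answer: 7

Derivation:
After op 1 (out_shuffle): [0 5 1 6 2 7 3 8 4]
After op 2 (out_shuffle): [0 7 5 3 1 8 6 4 2]
After op 3 (reverse): [2 4 6 8 1 3 5 7 0]
Position 7: card 7.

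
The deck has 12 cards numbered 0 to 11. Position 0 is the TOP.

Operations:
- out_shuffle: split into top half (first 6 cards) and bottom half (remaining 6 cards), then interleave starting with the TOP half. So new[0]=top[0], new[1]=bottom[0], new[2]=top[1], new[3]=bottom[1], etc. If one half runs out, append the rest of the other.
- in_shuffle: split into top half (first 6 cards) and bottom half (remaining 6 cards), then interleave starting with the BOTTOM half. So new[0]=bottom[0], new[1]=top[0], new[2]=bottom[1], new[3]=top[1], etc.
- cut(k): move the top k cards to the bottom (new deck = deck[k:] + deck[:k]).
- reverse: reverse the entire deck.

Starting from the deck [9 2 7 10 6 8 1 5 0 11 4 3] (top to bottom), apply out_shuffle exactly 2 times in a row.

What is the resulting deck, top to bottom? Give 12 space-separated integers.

Answer: 9 10 1 11 2 6 5 4 7 8 0 3

Derivation:
After op 1 (out_shuffle): [9 1 2 5 7 0 10 11 6 4 8 3]
After op 2 (out_shuffle): [9 10 1 11 2 6 5 4 7 8 0 3]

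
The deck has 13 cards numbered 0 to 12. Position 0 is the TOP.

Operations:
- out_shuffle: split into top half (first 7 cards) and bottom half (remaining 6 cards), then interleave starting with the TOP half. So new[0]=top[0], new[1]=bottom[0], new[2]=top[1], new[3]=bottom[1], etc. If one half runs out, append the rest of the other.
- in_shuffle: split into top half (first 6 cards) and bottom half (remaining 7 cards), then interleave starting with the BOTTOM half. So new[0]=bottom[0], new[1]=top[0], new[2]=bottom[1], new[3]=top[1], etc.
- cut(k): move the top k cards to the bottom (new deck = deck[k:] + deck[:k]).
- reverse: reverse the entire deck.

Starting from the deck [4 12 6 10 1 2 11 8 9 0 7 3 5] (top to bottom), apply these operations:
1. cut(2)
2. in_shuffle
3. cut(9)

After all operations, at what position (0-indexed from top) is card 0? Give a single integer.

Answer: 6

Derivation:
After op 1 (cut(2)): [6 10 1 2 11 8 9 0 7 3 5 4 12]
After op 2 (in_shuffle): [9 6 0 10 7 1 3 2 5 11 4 8 12]
After op 3 (cut(9)): [11 4 8 12 9 6 0 10 7 1 3 2 5]
Card 0 is at position 6.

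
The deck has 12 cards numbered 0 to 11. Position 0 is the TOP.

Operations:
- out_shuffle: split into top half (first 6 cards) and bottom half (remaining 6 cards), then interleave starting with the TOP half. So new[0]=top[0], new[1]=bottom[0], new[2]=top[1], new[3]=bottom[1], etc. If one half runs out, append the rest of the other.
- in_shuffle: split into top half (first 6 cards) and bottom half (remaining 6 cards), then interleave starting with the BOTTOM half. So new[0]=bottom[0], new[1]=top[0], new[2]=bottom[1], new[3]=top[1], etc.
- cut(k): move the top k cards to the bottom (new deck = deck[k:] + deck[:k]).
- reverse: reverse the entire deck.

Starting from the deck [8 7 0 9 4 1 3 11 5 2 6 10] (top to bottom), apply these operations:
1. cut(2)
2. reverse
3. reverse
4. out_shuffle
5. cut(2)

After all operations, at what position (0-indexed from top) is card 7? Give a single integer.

After op 1 (cut(2)): [0 9 4 1 3 11 5 2 6 10 8 7]
After op 2 (reverse): [7 8 10 6 2 5 11 3 1 4 9 0]
After op 3 (reverse): [0 9 4 1 3 11 5 2 6 10 8 7]
After op 4 (out_shuffle): [0 5 9 2 4 6 1 10 3 8 11 7]
After op 5 (cut(2)): [9 2 4 6 1 10 3 8 11 7 0 5]
Card 7 is at position 9.

Answer: 9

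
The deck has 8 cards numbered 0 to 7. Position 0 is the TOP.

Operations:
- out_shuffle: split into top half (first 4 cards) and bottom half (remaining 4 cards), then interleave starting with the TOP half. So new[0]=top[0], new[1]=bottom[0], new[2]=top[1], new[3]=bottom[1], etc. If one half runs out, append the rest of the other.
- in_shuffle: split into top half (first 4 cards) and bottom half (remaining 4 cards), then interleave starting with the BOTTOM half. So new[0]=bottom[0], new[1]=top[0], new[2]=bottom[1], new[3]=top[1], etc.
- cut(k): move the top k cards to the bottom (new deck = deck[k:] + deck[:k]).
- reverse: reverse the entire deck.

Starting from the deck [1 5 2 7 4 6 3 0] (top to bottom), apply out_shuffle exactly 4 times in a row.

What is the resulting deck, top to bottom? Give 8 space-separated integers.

After op 1 (out_shuffle): [1 4 5 6 2 3 7 0]
After op 2 (out_shuffle): [1 2 4 3 5 7 6 0]
After op 3 (out_shuffle): [1 5 2 7 4 6 3 0]
After op 4 (out_shuffle): [1 4 5 6 2 3 7 0]

Answer: 1 4 5 6 2 3 7 0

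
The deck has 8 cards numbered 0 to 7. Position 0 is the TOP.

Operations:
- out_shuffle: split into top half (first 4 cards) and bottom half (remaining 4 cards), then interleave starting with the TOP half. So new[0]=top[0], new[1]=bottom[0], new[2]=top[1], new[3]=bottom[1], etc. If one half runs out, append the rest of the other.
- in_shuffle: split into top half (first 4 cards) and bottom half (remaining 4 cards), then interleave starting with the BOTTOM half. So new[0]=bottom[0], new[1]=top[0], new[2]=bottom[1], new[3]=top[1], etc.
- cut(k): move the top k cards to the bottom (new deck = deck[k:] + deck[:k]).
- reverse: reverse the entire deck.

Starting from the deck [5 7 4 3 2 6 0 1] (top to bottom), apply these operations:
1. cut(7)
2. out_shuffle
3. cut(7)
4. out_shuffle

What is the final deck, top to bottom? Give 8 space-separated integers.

After op 1 (cut(7)): [1 5 7 4 3 2 6 0]
After op 2 (out_shuffle): [1 3 5 2 7 6 4 0]
After op 3 (cut(7)): [0 1 3 5 2 7 6 4]
After op 4 (out_shuffle): [0 2 1 7 3 6 5 4]

Answer: 0 2 1 7 3 6 5 4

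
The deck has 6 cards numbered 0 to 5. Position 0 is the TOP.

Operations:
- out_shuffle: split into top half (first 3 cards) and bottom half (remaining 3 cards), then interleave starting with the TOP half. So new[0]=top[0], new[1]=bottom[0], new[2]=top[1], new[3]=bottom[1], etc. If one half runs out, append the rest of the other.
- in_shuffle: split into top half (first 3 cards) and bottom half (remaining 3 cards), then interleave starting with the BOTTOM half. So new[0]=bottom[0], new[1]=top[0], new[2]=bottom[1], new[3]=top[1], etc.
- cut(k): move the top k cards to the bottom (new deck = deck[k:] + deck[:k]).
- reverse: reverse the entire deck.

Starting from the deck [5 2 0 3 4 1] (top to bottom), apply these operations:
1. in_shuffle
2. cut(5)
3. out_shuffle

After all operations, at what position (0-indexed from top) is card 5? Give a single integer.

After op 1 (in_shuffle): [3 5 4 2 1 0]
After op 2 (cut(5)): [0 3 5 4 2 1]
After op 3 (out_shuffle): [0 4 3 2 5 1]
Card 5 is at position 4.

Answer: 4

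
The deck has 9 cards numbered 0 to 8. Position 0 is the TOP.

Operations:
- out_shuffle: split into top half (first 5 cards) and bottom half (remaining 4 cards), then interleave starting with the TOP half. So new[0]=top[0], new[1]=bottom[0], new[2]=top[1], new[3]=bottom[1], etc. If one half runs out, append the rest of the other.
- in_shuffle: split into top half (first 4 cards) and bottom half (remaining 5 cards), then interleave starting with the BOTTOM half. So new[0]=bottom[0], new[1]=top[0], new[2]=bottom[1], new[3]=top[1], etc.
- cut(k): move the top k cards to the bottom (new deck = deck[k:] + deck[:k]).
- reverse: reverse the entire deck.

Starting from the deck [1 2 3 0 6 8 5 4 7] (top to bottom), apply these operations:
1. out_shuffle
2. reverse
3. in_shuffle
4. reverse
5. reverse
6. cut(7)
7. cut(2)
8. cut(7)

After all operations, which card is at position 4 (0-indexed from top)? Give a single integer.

Answer: 5

Derivation:
After op 1 (out_shuffle): [1 8 2 5 3 4 0 7 6]
After op 2 (reverse): [6 7 0 4 3 5 2 8 1]
After op 3 (in_shuffle): [3 6 5 7 2 0 8 4 1]
After op 4 (reverse): [1 4 8 0 2 7 5 6 3]
After op 5 (reverse): [3 6 5 7 2 0 8 4 1]
After op 6 (cut(7)): [4 1 3 6 5 7 2 0 8]
After op 7 (cut(2)): [3 6 5 7 2 0 8 4 1]
After op 8 (cut(7)): [4 1 3 6 5 7 2 0 8]
Position 4: card 5.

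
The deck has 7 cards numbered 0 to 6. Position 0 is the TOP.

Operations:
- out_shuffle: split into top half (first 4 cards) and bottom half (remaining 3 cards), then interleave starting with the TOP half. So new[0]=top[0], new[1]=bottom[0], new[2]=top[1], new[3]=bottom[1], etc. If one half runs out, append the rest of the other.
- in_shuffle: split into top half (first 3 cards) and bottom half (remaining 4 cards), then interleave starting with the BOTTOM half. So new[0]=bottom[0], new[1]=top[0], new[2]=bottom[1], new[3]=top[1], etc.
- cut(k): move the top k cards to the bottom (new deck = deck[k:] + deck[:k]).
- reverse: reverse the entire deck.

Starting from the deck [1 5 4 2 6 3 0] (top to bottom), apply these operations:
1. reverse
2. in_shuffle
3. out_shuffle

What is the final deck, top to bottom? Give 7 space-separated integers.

After op 1 (reverse): [0 3 6 2 4 5 1]
After op 2 (in_shuffle): [2 0 4 3 5 6 1]
After op 3 (out_shuffle): [2 5 0 6 4 1 3]

Answer: 2 5 0 6 4 1 3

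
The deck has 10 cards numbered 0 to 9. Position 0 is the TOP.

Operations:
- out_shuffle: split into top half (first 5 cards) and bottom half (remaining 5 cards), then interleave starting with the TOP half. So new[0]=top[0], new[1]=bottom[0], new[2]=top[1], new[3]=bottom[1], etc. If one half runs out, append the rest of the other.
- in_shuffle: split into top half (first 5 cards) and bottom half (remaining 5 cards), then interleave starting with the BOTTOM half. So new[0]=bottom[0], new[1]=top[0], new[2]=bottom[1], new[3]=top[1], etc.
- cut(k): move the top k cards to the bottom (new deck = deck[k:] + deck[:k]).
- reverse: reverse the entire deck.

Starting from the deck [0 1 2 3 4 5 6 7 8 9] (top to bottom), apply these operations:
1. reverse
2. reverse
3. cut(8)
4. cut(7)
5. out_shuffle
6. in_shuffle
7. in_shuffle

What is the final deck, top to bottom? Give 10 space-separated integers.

After op 1 (reverse): [9 8 7 6 5 4 3 2 1 0]
After op 2 (reverse): [0 1 2 3 4 5 6 7 8 9]
After op 3 (cut(8)): [8 9 0 1 2 3 4 5 6 7]
After op 4 (cut(7)): [5 6 7 8 9 0 1 2 3 4]
After op 5 (out_shuffle): [5 0 6 1 7 2 8 3 9 4]
After op 6 (in_shuffle): [2 5 8 0 3 6 9 1 4 7]
After op 7 (in_shuffle): [6 2 9 5 1 8 4 0 7 3]

Answer: 6 2 9 5 1 8 4 0 7 3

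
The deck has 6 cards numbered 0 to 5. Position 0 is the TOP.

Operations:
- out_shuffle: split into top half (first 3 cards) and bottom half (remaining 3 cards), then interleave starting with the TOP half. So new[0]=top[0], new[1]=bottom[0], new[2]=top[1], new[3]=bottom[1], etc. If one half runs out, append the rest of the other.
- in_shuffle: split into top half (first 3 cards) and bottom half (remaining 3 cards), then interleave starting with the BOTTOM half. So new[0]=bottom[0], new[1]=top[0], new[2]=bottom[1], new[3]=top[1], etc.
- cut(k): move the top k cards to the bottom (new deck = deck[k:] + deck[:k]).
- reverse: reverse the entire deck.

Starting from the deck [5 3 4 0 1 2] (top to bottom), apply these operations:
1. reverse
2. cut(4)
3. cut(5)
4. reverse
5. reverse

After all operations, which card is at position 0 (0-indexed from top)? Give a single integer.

After op 1 (reverse): [2 1 0 4 3 5]
After op 2 (cut(4)): [3 5 2 1 0 4]
After op 3 (cut(5)): [4 3 5 2 1 0]
After op 4 (reverse): [0 1 2 5 3 4]
After op 5 (reverse): [4 3 5 2 1 0]
Position 0: card 4.

Answer: 4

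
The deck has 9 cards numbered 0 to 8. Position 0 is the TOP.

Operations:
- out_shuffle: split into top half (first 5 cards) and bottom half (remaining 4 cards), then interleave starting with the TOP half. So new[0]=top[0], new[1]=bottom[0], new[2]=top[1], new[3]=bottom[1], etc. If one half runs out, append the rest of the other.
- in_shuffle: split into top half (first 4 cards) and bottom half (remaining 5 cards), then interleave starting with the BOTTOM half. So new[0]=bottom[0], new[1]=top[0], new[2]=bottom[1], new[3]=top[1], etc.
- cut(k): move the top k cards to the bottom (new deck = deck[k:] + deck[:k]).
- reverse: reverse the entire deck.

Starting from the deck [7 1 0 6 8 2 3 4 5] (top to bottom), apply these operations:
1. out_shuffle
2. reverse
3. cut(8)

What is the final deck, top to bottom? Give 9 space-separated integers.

Answer: 7 8 5 6 4 0 3 1 2

Derivation:
After op 1 (out_shuffle): [7 2 1 3 0 4 6 5 8]
After op 2 (reverse): [8 5 6 4 0 3 1 2 7]
After op 3 (cut(8)): [7 8 5 6 4 0 3 1 2]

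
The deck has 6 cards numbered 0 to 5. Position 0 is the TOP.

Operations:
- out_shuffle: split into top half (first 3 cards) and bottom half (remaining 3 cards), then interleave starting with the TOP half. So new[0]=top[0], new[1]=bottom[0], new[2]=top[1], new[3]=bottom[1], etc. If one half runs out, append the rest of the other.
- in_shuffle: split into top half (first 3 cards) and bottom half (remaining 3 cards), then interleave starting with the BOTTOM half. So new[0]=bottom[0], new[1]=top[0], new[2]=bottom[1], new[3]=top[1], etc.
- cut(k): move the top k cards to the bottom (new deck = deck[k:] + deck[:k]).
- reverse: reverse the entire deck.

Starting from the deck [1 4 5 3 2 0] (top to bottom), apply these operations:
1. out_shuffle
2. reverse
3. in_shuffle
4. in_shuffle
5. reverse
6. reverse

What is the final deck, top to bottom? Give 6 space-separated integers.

After op 1 (out_shuffle): [1 3 4 2 5 0]
After op 2 (reverse): [0 5 2 4 3 1]
After op 3 (in_shuffle): [4 0 3 5 1 2]
After op 4 (in_shuffle): [5 4 1 0 2 3]
After op 5 (reverse): [3 2 0 1 4 5]
After op 6 (reverse): [5 4 1 0 2 3]

Answer: 5 4 1 0 2 3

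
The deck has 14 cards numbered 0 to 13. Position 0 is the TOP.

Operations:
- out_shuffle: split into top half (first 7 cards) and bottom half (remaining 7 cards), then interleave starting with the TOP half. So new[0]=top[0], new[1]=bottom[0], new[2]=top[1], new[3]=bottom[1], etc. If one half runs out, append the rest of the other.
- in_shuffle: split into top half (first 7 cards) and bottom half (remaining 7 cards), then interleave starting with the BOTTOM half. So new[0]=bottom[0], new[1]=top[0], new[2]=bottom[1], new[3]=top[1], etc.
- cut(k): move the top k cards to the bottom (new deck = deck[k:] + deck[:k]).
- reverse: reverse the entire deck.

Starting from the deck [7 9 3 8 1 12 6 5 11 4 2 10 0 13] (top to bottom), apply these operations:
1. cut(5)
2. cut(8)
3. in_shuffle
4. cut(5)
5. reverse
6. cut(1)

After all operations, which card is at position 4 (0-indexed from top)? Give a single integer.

Answer: 12

Derivation:
After op 1 (cut(5)): [12 6 5 11 4 2 10 0 13 7 9 3 8 1]
After op 2 (cut(8)): [13 7 9 3 8 1 12 6 5 11 4 2 10 0]
After op 3 (in_shuffle): [6 13 5 7 11 9 4 3 2 8 10 1 0 12]
After op 4 (cut(5)): [9 4 3 2 8 10 1 0 12 6 13 5 7 11]
After op 5 (reverse): [11 7 5 13 6 12 0 1 10 8 2 3 4 9]
After op 6 (cut(1)): [7 5 13 6 12 0 1 10 8 2 3 4 9 11]
Position 4: card 12.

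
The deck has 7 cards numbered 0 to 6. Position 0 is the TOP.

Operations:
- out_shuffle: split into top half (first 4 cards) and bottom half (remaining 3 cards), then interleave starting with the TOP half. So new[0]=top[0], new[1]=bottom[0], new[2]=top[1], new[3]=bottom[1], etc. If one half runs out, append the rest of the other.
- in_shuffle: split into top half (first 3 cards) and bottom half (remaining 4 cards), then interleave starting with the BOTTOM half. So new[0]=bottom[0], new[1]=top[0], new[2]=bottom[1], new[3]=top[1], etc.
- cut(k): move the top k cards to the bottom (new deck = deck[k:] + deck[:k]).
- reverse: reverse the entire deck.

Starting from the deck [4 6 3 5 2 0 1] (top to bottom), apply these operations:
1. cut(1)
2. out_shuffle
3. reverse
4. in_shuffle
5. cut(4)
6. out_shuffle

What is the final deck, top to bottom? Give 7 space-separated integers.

After op 1 (cut(1)): [6 3 5 2 0 1 4]
After op 2 (out_shuffle): [6 0 3 1 5 4 2]
After op 3 (reverse): [2 4 5 1 3 0 6]
After op 4 (in_shuffle): [1 2 3 4 0 5 6]
After op 5 (cut(4)): [0 5 6 1 2 3 4]
After op 6 (out_shuffle): [0 2 5 3 6 4 1]

Answer: 0 2 5 3 6 4 1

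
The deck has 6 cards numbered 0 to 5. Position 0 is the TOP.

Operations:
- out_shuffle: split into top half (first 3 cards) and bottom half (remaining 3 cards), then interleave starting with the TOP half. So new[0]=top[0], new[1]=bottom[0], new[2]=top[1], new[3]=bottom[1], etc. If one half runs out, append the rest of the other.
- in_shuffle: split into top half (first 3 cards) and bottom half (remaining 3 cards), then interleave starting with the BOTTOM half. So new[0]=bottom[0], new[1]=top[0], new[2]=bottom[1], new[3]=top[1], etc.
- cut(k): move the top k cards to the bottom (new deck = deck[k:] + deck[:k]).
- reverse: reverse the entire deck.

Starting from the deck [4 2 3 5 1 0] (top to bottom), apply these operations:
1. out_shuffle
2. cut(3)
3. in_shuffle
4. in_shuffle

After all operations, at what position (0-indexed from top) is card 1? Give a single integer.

Answer: 3

Derivation:
After op 1 (out_shuffle): [4 5 2 1 3 0]
After op 2 (cut(3)): [1 3 0 4 5 2]
After op 3 (in_shuffle): [4 1 5 3 2 0]
After op 4 (in_shuffle): [3 4 2 1 0 5]
Card 1 is at position 3.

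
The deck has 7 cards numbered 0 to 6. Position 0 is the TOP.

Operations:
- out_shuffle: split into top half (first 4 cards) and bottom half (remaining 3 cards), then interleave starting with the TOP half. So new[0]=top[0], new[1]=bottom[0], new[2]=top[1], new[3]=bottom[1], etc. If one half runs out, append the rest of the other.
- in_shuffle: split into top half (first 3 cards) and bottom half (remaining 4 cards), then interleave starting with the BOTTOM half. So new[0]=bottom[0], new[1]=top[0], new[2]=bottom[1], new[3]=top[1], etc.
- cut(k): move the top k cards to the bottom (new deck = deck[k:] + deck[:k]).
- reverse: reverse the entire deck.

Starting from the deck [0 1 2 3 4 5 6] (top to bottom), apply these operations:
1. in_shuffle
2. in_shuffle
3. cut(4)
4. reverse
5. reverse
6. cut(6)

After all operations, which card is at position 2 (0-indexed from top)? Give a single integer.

After op 1 (in_shuffle): [3 0 4 1 5 2 6]
After op 2 (in_shuffle): [1 3 5 0 2 4 6]
After op 3 (cut(4)): [2 4 6 1 3 5 0]
After op 4 (reverse): [0 5 3 1 6 4 2]
After op 5 (reverse): [2 4 6 1 3 5 0]
After op 6 (cut(6)): [0 2 4 6 1 3 5]
Position 2: card 4.

Answer: 4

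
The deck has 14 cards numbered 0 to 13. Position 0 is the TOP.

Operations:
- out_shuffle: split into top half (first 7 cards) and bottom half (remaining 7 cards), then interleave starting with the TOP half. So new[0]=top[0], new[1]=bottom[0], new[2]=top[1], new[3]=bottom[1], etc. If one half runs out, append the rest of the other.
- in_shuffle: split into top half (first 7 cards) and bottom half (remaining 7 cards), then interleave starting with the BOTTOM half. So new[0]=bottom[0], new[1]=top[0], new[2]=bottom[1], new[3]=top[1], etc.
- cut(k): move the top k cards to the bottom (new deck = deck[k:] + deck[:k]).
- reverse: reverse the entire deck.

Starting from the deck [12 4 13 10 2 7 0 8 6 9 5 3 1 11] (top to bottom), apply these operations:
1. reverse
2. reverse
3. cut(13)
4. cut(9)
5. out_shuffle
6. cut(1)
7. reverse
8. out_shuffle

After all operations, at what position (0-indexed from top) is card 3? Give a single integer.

Answer: 3

Derivation:
After op 1 (reverse): [11 1 3 5 9 6 8 0 7 2 10 13 4 12]
After op 2 (reverse): [12 4 13 10 2 7 0 8 6 9 5 3 1 11]
After op 3 (cut(13)): [11 12 4 13 10 2 7 0 8 6 9 5 3 1]
After op 4 (cut(9)): [6 9 5 3 1 11 12 4 13 10 2 7 0 8]
After op 5 (out_shuffle): [6 4 9 13 5 10 3 2 1 7 11 0 12 8]
After op 6 (cut(1)): [4 9 13 5 10 3 2 1 7 11 0 12 8 6]
After op 7 (reverse): [6 8 12 0 11 7 1 2 3 10 5 13 9 4]
After op 8 (out_shuffle): [6 2 8 3 12 10 0 5 11 13 7 9 1 4]
Card 3 is at position 3.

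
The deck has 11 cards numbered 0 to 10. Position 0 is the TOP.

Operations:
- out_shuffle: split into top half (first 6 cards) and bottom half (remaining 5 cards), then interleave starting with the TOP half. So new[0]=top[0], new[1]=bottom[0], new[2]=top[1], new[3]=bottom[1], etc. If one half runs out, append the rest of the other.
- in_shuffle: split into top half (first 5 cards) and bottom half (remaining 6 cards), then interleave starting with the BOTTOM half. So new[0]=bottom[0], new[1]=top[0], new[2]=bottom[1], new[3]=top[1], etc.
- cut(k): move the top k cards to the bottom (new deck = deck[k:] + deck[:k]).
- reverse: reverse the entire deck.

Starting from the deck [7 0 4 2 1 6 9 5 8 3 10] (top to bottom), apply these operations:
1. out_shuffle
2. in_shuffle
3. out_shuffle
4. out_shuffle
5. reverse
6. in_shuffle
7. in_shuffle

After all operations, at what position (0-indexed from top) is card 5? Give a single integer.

Answer: 8

Derivation:
After op 1 (out_shuffle): [7 9 0 5 4 8 2 3 1 10 6]
After op 2 (in_shuffle): [8 7 2 9 3 0 1 5 10 4 6]
After op 3 (out_shuffle): [8 1 7 5 2 10 9 4 3 6 0]
After op 4 (out_shuffle): [8 9 1 4 7 3 5 6 2 0 10]
After op 5 (reverse): [10 0 2 6 5 3 7 4 1 9 8]
After op 6 (in_shuffle): [3 10 7 0 4 2 1 6 9 5 8]
After op 7 (in_shuffle): [2 3 1 10 6 7 9 0 5 4 8]
Card 5 is at position 8.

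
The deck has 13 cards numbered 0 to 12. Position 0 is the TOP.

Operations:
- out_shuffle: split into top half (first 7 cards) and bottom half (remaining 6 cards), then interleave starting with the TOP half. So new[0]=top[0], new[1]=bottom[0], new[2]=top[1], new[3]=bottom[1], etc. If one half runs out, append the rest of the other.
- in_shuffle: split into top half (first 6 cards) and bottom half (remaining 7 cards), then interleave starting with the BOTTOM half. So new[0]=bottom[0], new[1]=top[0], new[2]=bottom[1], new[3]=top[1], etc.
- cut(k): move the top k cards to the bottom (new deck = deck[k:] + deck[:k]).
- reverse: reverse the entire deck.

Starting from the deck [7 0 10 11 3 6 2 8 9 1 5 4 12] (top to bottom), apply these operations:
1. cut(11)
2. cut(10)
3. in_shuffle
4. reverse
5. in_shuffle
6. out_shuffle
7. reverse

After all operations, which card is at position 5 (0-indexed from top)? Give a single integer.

Answer: 9

Derivation:
After op 1 (cut(11)): [4 12 7 0 10 11 3 6 2 8 9 1 5]
After op 2 (cut(10)): [9 1 5 4 12 7 0 10 11 3 6 2 8]
After op 3 (in_shuffle): [0 9 10 1 11 5 3 4 6 12 2 7 8]
After op 4 (reverse): [8 7 2 12 6 4 3 5 11 1 10 9 0]
After op 5 (in_shuffle): [3 8 5 7 11 2 1 12 10 6 9 4 0]
After op 6 (out_shuffle): [3 12 8 10 5 6 7 9 11 4 2 0 1]
After op 7 (reverse): [1 0 2 4 11 9 7 6 5 10 8 12 3]
Position 5: card 9.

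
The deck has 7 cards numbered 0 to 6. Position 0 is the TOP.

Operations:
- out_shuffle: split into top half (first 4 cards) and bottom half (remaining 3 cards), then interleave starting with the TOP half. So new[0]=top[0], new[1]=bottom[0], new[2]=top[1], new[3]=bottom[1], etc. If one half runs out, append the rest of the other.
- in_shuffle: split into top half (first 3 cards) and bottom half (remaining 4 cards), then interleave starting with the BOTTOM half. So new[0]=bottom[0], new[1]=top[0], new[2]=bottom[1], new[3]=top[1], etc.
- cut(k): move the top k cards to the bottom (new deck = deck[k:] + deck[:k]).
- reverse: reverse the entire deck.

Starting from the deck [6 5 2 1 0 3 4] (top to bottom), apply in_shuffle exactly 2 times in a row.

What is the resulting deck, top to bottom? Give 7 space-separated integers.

After op 1 (in_shuffle): [1 6 0 5 3 2 4]
After op 2 (in_shuffle): [5 1 3 6 2 0 4]

Answer: 5 1 3 6 2 0 4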